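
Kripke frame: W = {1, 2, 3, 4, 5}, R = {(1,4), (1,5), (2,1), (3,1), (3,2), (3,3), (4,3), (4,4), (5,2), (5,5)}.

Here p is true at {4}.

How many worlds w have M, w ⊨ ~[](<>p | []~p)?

1: [](<>p | []~p) is T. ✗
2: [](<>p | []~p) is T. ✗
3: [](<>p | []~p) is T. ✗
4: [](<>p | []~p) is T. ✗
5: [](<>p | []~p) is T. ✗
Satisfying worlds: ∅.

0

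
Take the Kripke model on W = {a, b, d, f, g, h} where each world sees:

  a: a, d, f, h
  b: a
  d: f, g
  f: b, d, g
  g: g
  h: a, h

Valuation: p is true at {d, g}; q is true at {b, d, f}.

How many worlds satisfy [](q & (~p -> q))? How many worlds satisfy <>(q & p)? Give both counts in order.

0 and 2

For [](q & (~p -> q)):
a: successors {a, d, f, h}; q & (~p -> q) there: a:F, d:T, f:T, h:F. ✗
b: successors {a}; q & (~p -> q) there: a:F. ✗
d: successors {f, g}; q & (~p -> q) there: f:T, g:F. ✗
f: successors {b, d, g}; q & (~p -> q) there: b:T, d:T, g:F. ✗
g: successors {g}; q & (~p -> q) there: g:F. ✗
h: successors {a, h}; q & (~p -> q) there: a:F, h:F. ✗
— 0 worlds.
For <>(q & p):
a: successors {a, d, f, h}; q & p there: a:F, d:T, f:F, h:F. ✓
b: successors {a}; q & p there: a:F. ✗
d: successors {f, g}; q & p there: f:F, g:F. ✗
f: successors {b, d, g}; q & p there: b:F, d:T, g:F. ✓
g: successors {g}; q & p there: g:F. ✗
h: successors {a, h}; q & p there: a:F, h:F. ✗
— 2 worlds.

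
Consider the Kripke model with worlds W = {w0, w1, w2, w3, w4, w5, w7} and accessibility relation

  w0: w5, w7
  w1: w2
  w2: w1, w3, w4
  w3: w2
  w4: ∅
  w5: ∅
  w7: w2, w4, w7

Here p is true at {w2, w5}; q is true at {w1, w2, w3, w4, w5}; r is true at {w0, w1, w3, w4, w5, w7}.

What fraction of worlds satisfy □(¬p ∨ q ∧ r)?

4/7

w0: successors {w5, w7}; ¬p ∨ q ∧ r there: w5:T, w7:T. ✓
w1: successors {w2}; ¬p ∨ q ∧ r there: w2:F. ✗
w2: successors {w1, w3, w4}; ¬p ∨ q ∧ r there: w1:T, w3:T, w4:T. ✓
w3: successors {w2}; ¬p ∨ q ∧ r there: w2:F. ✗
w4: no successors, so □(¬p ∨ q ∧ r) holds vacuously. ✓
w5: no successors, so □(¬p ∨ q ∧ r) holds vacuously. ✓
w7: successors {w2, w4, w7}; ¬p ∨ q ∧ r there: w2:F, w4:T, w7:T. ✗
That's 4 of 7 worlds, so 4/7.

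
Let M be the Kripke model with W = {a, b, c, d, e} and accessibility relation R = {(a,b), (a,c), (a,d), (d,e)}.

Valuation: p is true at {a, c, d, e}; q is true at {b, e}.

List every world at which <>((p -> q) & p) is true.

{d}

a: successors {b, c, d}; (p -> q) & p there: b:F, c:F, d:F. ✗
b: no successors, so <>((p -> q) & p) fails. ✗
c: no successors, so <>((p -> q) & p) fails. ✗
d: successors {e}; (p -> q) & p there: e:T. ✓
e: no successors, so <>((p -> q) & p) fails. ✗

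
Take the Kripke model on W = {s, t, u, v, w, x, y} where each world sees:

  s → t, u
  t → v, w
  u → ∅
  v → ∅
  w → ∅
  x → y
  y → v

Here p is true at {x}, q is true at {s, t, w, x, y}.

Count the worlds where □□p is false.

s: successors {t, u}; □p there: t:F, u:T. ✗
t: successors {v, w}; □p there: v:T, w:T. ✓
u: no successors, so □□p holds vacuously. ✓
v: no successors, so □□p holds vacuously. ✓
w: no successors, so □□p holds vacuously. ✓
x: successors {y}; □p there: y:F. ✗
y: successors {v}; □p there: v:T. ✓
Satisfying worlds: {t, u, v, w, y}.
So □□p fails at the other 2 worlds.

2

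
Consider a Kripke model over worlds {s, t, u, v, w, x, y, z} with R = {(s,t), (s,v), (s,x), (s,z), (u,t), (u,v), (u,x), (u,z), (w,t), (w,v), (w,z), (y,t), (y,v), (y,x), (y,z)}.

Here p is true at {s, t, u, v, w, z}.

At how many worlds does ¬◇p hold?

s: ◇p is T. ✗
t: ◇p is F. ✓
u: ◇p is T. ✗
v: ◇p is F. ✓
w: ◇p is T. ✗
x: ◇p is F. ✓
y: ◇p is T. ✗
z: ◇p is F. ✓
Satisfying worlds: {t, v, x, z}.

4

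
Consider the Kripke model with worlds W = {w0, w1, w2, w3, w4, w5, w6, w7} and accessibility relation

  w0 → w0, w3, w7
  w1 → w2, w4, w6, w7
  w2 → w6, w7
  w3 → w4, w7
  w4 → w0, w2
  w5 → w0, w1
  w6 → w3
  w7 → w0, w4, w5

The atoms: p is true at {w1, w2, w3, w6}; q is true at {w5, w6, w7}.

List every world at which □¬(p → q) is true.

w0: successors {w0, w3, w7}; ¬(p → q) there: w0:F, w3:T, w7:F. ✗
w1: successors {w2, w4, w6, w7}; ¬(p → q) there: w2:T, w4:F, w6:F, w7:F. ✗
w2: successors {w6, w7}; ¬(p → q) there: w6:F, w7:F. ✗
w3: successors {w4, w7}; ¬(p → q) there: w4:F, w7:F. ✗
w4: successors {w0, w2}; ¬(p → q) there: w0:F, w2:T. ✗
w5: successors {w0, w1}; ¬(p → q) there: w0:F, w1:T. ✗
w6: successors {w3}; ¬(p → q) there: w3:T. ✓
w7: successors {w0, w4, w5}; ¬(p → q) there: w0:F, w4:F, w5:F. ✗

{w6}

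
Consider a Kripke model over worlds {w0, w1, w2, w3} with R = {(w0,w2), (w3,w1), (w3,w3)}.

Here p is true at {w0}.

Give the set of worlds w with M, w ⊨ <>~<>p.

{w0, w3}

w0: successors {w2}; ~<>p there: w2:T. ✓
w1: no successors, so <>~<>p fails. ✗
w2: no successors, so <>~<>p fails. ✗
w3: successors {w1, w3}; ~<>p there: w1:T, w3:T. ✓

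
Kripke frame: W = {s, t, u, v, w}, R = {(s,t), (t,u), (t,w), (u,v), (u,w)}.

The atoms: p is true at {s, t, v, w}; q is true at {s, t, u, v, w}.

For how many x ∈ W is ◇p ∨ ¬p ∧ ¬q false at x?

s: ◇p is T, ¬p ∧ ¬q is F. ✓
t: ◇p is T, ¬p ∧ ¬q is F. ✓
u: ◇p is T, ¬p ∧ ¬q is F. ✓
v: ◇p is F, ¬p ∧ ¬q is F. ✗
w: ◇p is F, ¬p ∧ ¬q is F. ✗
Satisfying worlds: {s, t, u}.
So ◇p ∨ ¬p ∧ ¬q fails at the other 2 worlds.

2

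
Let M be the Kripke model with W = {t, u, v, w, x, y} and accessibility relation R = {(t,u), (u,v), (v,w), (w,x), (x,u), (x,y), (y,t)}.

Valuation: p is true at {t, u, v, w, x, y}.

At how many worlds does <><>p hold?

t: successors {u}; <>p there: u:T. ✓
u: successors {v}; <>p there: v:T. ✓
v: successors {w}; <>p there: w:T. ✓
w: successors {x}; <>p there: x:T. ✓
x: successors {u, y}; <>p there: u:T, y:T. ✓
y: successors {t}; <>p there: t:T. ✓
Satisfying worlds: {t, u, v, w, x, y}.

6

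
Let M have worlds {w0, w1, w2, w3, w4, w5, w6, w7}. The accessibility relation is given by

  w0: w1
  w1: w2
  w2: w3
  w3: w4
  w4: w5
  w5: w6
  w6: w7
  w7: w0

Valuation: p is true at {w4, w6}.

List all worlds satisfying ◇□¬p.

w0: successors {w1}; □¬p there: w1:T. ✓
w1: successors {w2}; □¬p there: w2:T. ✓
w2: successors {w3}; □¬p there: w3:F. ✗
w3: successors {w4}; □¬p there: w4:T. ✓
w4: successors {w5}; □¬p there: w5:F. ✗
w5: successors {w6}; □¬p there: w6:T. ✓
w6: successors {w7}; □¬p there: w7:T. ✓
w7: successors {w0}; □¬p there: w0:T. ✓

{w0, w1, w3, w5, w6, w7}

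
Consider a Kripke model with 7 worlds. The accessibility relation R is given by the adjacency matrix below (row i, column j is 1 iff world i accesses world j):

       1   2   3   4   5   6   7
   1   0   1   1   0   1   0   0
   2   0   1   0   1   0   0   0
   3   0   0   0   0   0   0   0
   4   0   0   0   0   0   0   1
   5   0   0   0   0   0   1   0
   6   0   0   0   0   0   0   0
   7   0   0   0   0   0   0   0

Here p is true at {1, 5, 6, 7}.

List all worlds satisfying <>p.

{1, 4, 5}

1: successors {2, 3, 5}; p there: 2:F, 3:F, 5:T. ✓
2: successors {2, 4}; p there: 2:F, 4:F. ✗
3: no successors, so <>p fails. ✗
4: successors {7}; p there: 7:T. ✓
5: successors {6}; p there: 6:T. ✓
6: no successors, so <>p fails. ✗
7: no successors, so <>p fails. ✗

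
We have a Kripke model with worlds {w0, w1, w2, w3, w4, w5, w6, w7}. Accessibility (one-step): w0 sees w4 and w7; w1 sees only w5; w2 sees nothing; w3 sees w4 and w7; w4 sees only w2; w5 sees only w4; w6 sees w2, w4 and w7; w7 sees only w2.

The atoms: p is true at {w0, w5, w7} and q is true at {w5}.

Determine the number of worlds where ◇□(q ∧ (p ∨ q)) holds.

w0: successors {w4, w7}; □(q ∧ (p ∨ q)) there: w4:F, w7:F. ✗
w1: successors {w5}; □(q ∧ (p ∨ q)) there: w5:F. ✗
w2: no successors, so ◇□(q ∧ (p ∨ q)) fails. ✗
w3: successors {w4, w7}; □(q ∧ (p ∨ q)) there: w4:F, w7:F. ✗
w4: successors {w2}; □(q ∧ (p ∨ q)) there: w2:T. ✓
w5: successors {w4}; □(q ∧ (p ∨ q)) there: w4:F. ✗
w6: successors {w2, w4, w7}; □(q ∧ (p ∨ q)) there: w2:T, w4:F, w7:F. ✓
w7: successors {w2}; □(q ∧ (p ∨ q)) there: w2:T. ✓
Satisfying worlds: {w4, w6, w7}.

3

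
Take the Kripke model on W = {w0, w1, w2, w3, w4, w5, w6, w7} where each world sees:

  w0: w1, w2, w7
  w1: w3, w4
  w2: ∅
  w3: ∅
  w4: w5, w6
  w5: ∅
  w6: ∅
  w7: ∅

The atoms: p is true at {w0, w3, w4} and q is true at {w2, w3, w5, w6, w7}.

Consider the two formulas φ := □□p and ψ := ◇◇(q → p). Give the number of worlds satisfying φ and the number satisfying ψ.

For □□p:
w0: successors {w1, w2, w7}; □p there: w1:T, w2:T, w7:T. ✓
w1: successors {w3, w4}; □p there: w3:T, w4:F. ✗
w2: no successors, so □□p holds vacuously. ✓
w3: no successors, so □□p holds vacuously. ✓
w4: successors {w5, w6}; □p there: w5:T, w6:T. ✓
w5: no successors, so □□p holds vacuously. ✓
w6: no successors, so □□p holds vacuously. ✓
w7: no successors, so □□p holds vacuously. ✓
— 7 worlds.
For ◇◇(q → p):
w0: successors {w1, w2, w7}; ◇(q → p) there: w1:T, w2:F, w7:F. ✓
w1: successors {w3, w4}; ◇(q → p) there: w3:F, w4:F. ✗
w2: no successors, so ◇◇(q → p) fails. ✗
w3: no successors, so ◇◇(q → p) fails. ✗
w4: successors {w5, w6}; ◇(q → p) there: w5:F, w6:F. ✗
w5: no successors, so ◇◇(q → p) fails. ✗
w6: no successors, so ◇◇(q → p) fails. ✗
w7: no successors, so ◇◇(q → p) fails. ✗
— 1 world.

7 and 1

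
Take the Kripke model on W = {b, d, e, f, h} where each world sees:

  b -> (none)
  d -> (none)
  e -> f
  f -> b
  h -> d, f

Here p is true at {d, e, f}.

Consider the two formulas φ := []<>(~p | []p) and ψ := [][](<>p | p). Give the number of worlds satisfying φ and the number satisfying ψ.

3 and 3

For []<>(~p | []p):
b: no successors, so []<>(~p | []p) holds vacuously. ✓
d: no successors, so []<>(~p | []p) holds vacuously. ✓
e: successors {f}; <>(~p | []p) there: f:T. ✓
f: successors {b}; <>(~p | []p) there: b:F. ✗
h: successors {d, f}; <>(~p | []p) there: d:F, f:T. ✗
— 3 worlds.
For [][](<>p | p):
b: no successors, so [][](<>p | p) holds vacuously. ✓
d: no successors, so [][](<>p | p) holds vacuously. ✓
e: successors {f}; [](<>p | p) there: f:F. ✗
f: successors {b}; [](<>p | p) there: b:T. ✓
h: successors {d, f}; [](<>p | p) there: d:T, f:F. ✗
— 3 worlds.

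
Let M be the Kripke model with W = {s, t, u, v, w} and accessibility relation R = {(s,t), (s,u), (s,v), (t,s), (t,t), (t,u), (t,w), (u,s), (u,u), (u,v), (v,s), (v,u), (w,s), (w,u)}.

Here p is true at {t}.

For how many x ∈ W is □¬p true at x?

s: successors {t, u, v}; ¬p there: t:F, u:T, v:T. ✗
t: successors {s, t, u, w}; ¬p there: s:T, t:F, u:T, w:T. ✗
u: successors {s, u, v}; ¬p there: s:T, u:T, v:T. ✓
v: successors {s, u}; ¬p there: s:T, u:T. ✓
w: successors {s, u}; ¬p there: s:T, u:T. ✓
Satisfying worlds: {u, v, w}.

3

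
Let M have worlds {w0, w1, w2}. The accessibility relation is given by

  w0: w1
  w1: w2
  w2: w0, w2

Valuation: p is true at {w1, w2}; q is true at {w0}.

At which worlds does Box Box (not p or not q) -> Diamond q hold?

w0: Box Box (not p or not q) is T, Diamond q is F. ✗
w1: Box Box (not p or not q) is T, Diamond q is F. ✗
w2: Box Box (not p or not q) is T, Diamond q is T. ✓

{w2}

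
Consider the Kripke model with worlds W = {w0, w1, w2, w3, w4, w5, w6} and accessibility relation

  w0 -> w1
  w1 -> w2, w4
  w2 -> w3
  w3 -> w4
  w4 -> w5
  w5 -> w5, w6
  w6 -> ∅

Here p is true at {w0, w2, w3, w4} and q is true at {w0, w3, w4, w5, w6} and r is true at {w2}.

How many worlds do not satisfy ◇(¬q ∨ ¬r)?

w0: successors {w1}; ¬q ∨ ¬r there: w1:T. ✓
w1: successors {w2, w4}; ¬q ∨ ¬r there: w2:T, w4:T. ✓
w2: successors {w3}; ¬q ∨ ¬r there: w3:T. ✓
w3: successors {w4}; ¬q ∨ ¬r there: w4:T. ✓
w4: successors {w5}; ¬q ∨ ¬r there: w5:T. ✓
w5: successors {w5, w6}; ¬q ∨ ¬r there: w5:T, w6:T. ✓
w6: no successors, so ◇(¬q ∨ ¬r) fails. ✗
Satisfying worlds: {w0, w1, w2, w3, w4, w5}.
So ◇(¬q ∨ ¬r) fails at the other 1 world.

1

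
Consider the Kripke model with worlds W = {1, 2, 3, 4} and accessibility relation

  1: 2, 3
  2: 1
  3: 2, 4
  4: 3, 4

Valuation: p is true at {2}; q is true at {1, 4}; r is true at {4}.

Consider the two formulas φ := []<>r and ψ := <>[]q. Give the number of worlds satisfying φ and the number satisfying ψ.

1 and 2

For []<>r:
1: successors {2, 3}; <>r there: 2:F, 3:T. ✗
2: successors {1}; <>r there: 1:F. ✗
3: successors {2, 4}; <>r there: 2:F, 4:T. ✗
4: successors {3, 4}; <>r there: 3:T, 4:T. ✓
— 1 world.
For <>[]q:
1: successors {2, 3}; []q there: 2:T, 3:F. ✓
2: successors {1}; []q there: 1:F. ✗
3: successors {2, 4}; []q there: 2:T, 4:F. ✓
4: successors {3, 4}; []q there: 3:F, 4:F. ✗
— 2 worlds.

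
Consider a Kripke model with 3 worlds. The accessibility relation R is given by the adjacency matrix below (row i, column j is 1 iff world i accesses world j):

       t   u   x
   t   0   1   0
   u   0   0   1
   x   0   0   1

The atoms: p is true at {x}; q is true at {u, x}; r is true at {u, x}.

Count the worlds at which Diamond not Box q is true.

t: successors {u}; not Box q there: u:F. ✗
u: successors {x}; not Box q there: x:F. ✗
x: successors {x}; not Box q there: x:F. ✗
Satisfying worlds: ∅.

0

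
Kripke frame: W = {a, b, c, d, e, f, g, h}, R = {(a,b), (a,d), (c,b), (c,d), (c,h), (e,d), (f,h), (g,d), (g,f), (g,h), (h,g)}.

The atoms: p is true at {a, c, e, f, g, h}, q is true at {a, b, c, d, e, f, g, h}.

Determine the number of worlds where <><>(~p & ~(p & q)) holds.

1

a: successors {b, d}; <>(~p & ~(p & q)) there: b:F, d:F. ✗
b: no successors, so <><>(~p & ~(p & q)) fails. ✗
c: successors {b, d, h}; <>(~p & ~(p & q)) there: b:F, d:F, h:F. ✗
d: no successors, so <><>(~p & ~(p & q)) fails. ✗
e: successors {d}; <>(~p & ~(p & q)) there: d:F. ✗
f: successors {h}; <>(~p & ~(p & q)) there: h:F. ✗
g: successors {d, f, h}; <>(~p & ~(p & q)) there: d:F, f:F, h:F. ✗
h: successors {g}; <>(~p & ~(p & q)) there: g:T. ✓
Satisfying worlds: {h}.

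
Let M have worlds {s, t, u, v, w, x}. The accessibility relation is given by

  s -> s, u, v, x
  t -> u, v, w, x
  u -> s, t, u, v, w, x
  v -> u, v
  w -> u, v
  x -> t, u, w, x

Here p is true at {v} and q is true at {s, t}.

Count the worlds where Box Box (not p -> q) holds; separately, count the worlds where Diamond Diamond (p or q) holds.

For Box Box (not p -> q):
s: successors {s, u, v, x}; Box (not p -> q) there: s:F, u:F, v:F, x:F. ✗
t: successors {u, v, w, x}; Box (not p -> q) there: u:F, v:F, w:F, x:F. ✗
u: successors {s, t, u, v, w, x}; Box (not p -> q) there: s:F, t:F, u:F, v:F, w:F, x:F. ✗
v: successors {u, v}; Box (not p -> q) there: u:F, v:F. ✗
w: successors {u, v}; Box (not p -> q) there: u:F, v:F. ✗
x: successors {t, u, w, x}; Box (not p -> q) there: t:F, u:F, w:F, x:F. ✗
— 0 worlds.
For Diamond Diamond (p or q):
s: successors {s, u, v, x}; Diamond (p or q) there: s:T, u:T, v:T, x:T. ✓
t: successors {u, v, w, x}; Diamond (p or q) there: u:T, v:T, w:T, x:T. ✓
u: successors {s, t, u, v, w, x}; Diamond (p or q) there: s:T, t:T, u:T, v:T, w:T, x:T. ✓
v: successors {u, v}; Diamond (p or q) there: u:T, v:T. ✓
w: successors {u, v}; Diamond (p or q) there: u:T, v:T. ✓
x: successors {t, u, w, x}; Diamond (p or q) there: t:T, u:T, w:T, x:T. ✓
— 6 worlds.

0 and 6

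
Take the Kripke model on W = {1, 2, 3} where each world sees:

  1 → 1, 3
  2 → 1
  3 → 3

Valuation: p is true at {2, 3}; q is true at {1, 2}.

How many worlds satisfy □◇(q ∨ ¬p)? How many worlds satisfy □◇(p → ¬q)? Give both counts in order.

For □◇(q ∨ ¬p):
1: successors {1, 3}; ◇(q ∨ ¬p) there: 1:T, 3:F. ✗
2: successors {1}; ◇(q ∨ ¬p) there: 1:T. ✓
3: successors {3}; ◇(q ∨ ¬p) there: 3:F. ✗
— 1 world.
For □◇(p → ¬q):
1: successors {1, 3}; ◇(p → ¬q) there: 1:T, 3:T. ✓
2: successors {1}; ◇(p → ¬q) there: 1:T. ✓
3: successors {3}; ◇(p → ¬q) there: 3:T. ✓
— 3 worlds.

1 and 3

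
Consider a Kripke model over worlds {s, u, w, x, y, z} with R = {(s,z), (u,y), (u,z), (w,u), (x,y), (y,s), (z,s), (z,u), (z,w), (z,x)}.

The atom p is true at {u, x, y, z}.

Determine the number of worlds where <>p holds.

s: successors {z}; p there: z:T. ✓
u: successors {y, z}; p there: y:T, z:T. ✓
w: successors {u}; p there: u:T. ✓
x: successors {y}; p there: y:T. ✓
y: successors {s}; p there: s:F. ✗
z: successors {s, u, w, x}; p there: s:F, u:T, w:F, x:T. ✓
Satisfying worlds: {s, u, w, x, z}.

5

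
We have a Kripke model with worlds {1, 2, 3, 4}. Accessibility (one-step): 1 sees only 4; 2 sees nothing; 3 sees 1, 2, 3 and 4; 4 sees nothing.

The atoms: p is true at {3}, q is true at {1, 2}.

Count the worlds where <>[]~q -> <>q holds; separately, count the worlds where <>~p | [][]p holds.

3 and 4

For <>[]~q -> <>q:
1: <>[]~q is T, <>q is F. ✗
2: <>[]~q is F, <>q is F. ✓
3: <>[]~q is T, <>q is T. ✓
4: <>[]~q is F, <>q is F. ✓
— 3 worlds.
For <>~p | [][]p:
1: <>~p is T, [][]p is T. ✓
2: <>~p is F, [][]p is T. ✓
3: <>~p is T, [][]p is F. ✓
4: <>~p is F, [][]p is T. ✓
— 4 worlds.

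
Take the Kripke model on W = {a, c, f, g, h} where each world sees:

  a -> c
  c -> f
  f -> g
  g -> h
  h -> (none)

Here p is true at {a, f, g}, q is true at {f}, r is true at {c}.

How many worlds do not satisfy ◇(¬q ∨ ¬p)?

2

a: successors {c}; ¬q ∨ ¬p there: c:T. ✓
c: successors {f}; ¬q ∨ ¬p there: f:F. ✗
f: successors {g}; ¬q ∨ ¬p there: g:T. ✓
g: successors {h}; ¬q ∨ ¬p there: h:T. ✓
h: no successors, so ◇(¬q ∨ ¬p) fails. ✗
Satisfying worlds: {a, f, g}.
So ◇(¬q ∨ ¬p) fails at the other 2 worlds.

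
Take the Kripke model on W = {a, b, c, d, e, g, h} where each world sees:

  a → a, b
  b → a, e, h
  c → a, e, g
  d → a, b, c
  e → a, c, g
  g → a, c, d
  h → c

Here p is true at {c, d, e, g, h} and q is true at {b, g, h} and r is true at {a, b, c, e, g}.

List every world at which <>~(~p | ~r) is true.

{b, c, d, e, g, h}

a: successors {a, b}; ~(~p | ~r) there: a:F, b:F. ✗
b: successors {a, e, h}; ~(~p | ~r) there: a:F, e:T, h:F. ✓
c: successors {a, e, g}; ~(~p | ~r) there: a:F, e:T, g:T. ✓
d: successors {a, b, c}; ~(~p | ~r) there: a:F, b:F, c:T. ✓
e: successors {a, c, g}; ~(~p | ~r) there: a:F, c:T, g:T. ✓
g: successors {a, c, d}; ~(~p | ~r) there: a:F, c:T, d:F. ✓
h: successors {c}; ~(~p | ~r) there: c:T. ✓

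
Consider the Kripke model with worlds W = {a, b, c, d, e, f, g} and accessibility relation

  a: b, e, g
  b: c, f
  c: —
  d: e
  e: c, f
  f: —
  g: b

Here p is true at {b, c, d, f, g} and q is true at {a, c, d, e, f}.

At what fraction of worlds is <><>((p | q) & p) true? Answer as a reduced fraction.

3/7

a: successors {b, e, g}; <>((p | q) & p) there: b:T, e:T, g:T. ✓
b: successors {c, f}; <>((p | q) & p) there: c:F, f:F. ✗
c: no successors, so <><>((p | q) & p) fails. ✗
d: successors {e}; <>((p | q) & p) there: e:T. ✓
e: successors {c, f}; <>((p | q) & p) there: c:F, f:F. ✗
f: no successors, so <><>((p | q) & p) fails. ✗
g: successors {b}; <>((p | q) & p) there: b:T. ✓
That's 3 of 7 worlds, so 3/7.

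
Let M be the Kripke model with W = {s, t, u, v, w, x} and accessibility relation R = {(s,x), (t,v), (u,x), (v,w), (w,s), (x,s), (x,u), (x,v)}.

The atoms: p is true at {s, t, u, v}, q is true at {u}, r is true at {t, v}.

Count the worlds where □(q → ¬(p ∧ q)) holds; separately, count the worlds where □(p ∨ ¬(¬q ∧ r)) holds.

For □(q → ¬(p ∧ q)):
s: successors {x}; q → ¬(p ∧ q) there: x:T. ✓
t: successors {v}; q → ¬(p ∧ q) there: v:T. ✓
u: successors {x}; q → ¬(p ∧ q) there: x:T. ✓
v: successors {w}; q → ¬(p ∧ q) there: w:T. ✓
w: successors {s}; q → ¬(p ∧ q) there: s:T. ✓
x: successors {s, u, v}; q → ¬(p ∧ q) there: s:T, u:F, v:T. ✗
— 5 worlds.
For □(p ∨ ¬(¬q ∧ r)):
s: successors {x}; p ∨ ¬(¬q ∧ r) there: x:T. ✓
t: successors {v}; p ∨ ¬(¬q ∧ r) there: v:T. ✓
u: successors {x}; p ∨ ¬(¬q ∧ r) there: x:T. ✓
v: successors {w}; p ∨ ¬(¬q ∧ r) there: w:T. ✓
w: successors {s}; p ∨ ¬(¬q ∧ r) there: s:T. ✓
x: successors {s, u, v}; p ∨ ¬(¬q ∧ r) there: s:T, u:T, v:T. ✓
— 6 worlds.

5 and 6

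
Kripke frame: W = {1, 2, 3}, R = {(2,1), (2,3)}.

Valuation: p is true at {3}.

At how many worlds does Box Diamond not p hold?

2

1: no successors, so Box Diamond not p holds vacuously. ✓
2: successors {1, 3}; Diamond not p there: 1:F, 3:F. ✗
3: no successors, so Box Diamond not p holds vacuously. ✓
Satisfying worlds: {1, 3}.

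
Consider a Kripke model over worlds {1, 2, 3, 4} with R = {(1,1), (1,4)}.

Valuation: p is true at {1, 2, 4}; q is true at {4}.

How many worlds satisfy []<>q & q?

1

1: []<>q is F, q is F. ✗
2: []<>q is T, q is F. ✗
3: []<>q is T, q is F. ✗
4: []<>q is T, q is T. ✓
Satisfying worlds: {4}.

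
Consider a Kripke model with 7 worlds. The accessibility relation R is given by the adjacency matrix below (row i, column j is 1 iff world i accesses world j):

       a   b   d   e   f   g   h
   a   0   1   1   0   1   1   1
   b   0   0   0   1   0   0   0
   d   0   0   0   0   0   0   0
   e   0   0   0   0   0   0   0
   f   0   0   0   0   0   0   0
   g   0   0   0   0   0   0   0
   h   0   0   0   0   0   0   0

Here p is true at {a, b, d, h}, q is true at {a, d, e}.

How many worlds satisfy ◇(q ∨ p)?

2

a: successors {b, d, f, g, h}; q ∨ p there: b:T, d:T, f:F, g:F, h:T. ✓
b: successors {e}; q ∨ p there: e:T. ✓
d: no successors, so ◇(q ∨ p) fails. ✗
e: no successors, so ◇(q ∨ p) fails. ✗
f: no successors, so ◇(q ∨ p) fails. ✗
g: no successors, so ◇(q ∨ p) fails. ✗
h: no successors, so ◇(q ∨ p) fails. ✗
Satisfying worlds: {a, b}.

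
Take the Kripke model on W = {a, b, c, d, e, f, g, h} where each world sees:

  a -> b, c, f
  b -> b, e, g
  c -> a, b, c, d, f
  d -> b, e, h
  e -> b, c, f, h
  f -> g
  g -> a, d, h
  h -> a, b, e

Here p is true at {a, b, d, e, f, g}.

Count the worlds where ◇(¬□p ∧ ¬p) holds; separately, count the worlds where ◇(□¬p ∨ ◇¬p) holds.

3 and 8

For ◇(¬□p ∧ ¬p):
a: successors {b, c, f}; ¬□p ∧ ¬p there: b:F, c:T, f:F. ✓
b: successors {b, e, g}; ¬□p ∧ ¬p there: b:F, e:F, g:F. ✗
c: successors {a, b, c, d, f}; ¬□p ∧ ¬p there: a:F, b:F, c:T, d:F, f:F. ✓
d: successors {b, e, h}; ¬□p ∧ ¬p there: b:F, e:F, h:F. ✗
e: successors {b, c, f, h}; ¬□p ∧ ¬p there: b:F, c:T, f:F, h:F. ✓
f: successors {g}; ¬□p ∧ ¬p there: g:F. ✗
g: successors {a, d, h}; ¬□p ∧ ¬p there: a:F, d:F, h:F. ✗
h: successors {a, b, e}; ¬□p ∧ ¬p there: a:F, b:F, e:F. ✗
— 3 worlds.
For ◇(□¬p ∨ ◇¬p):
a: successors {b, c, f}; □¬p ∨ ◇¬p there: b:F, c:T, f:F. ✓
b: successors {b, e, g}; □¬p ∨ ◇¬p there: b:F, e:T, g:T. ✓
c: successors {a, b, c, d, f}; □¬p ∨ ◇¬p there: a:T, b:F, c:T, d:T, f:F. ✓
d: successors {b, e, h}; □¬p ∨ ◇¬p there: b:F, e:T, h:F. ✓
e: successors {b, c, f, h}; □¬p ∨ ◇¬p there: b:F, c:T, f:F, h:F. ✓
f: successors {g}; □¬p ∨ ◇¬p there: g:T. ✓
g: successors {a, d, h}; □¬p ∨ ◇¬p there: a:T, d:T, h:F. ✓
h: successors {a, b, e}; □¬p ∨ ◇¬p there: a:T, b:F, e:T. ✓
— 8 worlds.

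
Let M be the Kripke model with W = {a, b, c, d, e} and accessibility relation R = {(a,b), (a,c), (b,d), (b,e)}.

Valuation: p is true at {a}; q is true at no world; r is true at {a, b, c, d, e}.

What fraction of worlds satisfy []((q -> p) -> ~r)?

3/5

a: successors {b, c}; (q -> p) -> ~r there: b:F, c:F. ✗
b: successors {d, e}; (q -> p) -> ~r there: d:F, e:F. ✗
c: no successors, so []((q -> p) -> ~r) holds vacuously. ✓
d: no successors, so []((q -> p) -> ~r) holds vacuously. ✓
e: no successors, so []((q -> p) -> ~r) holds vacuously. ✓
That's 3 of 5 worlds, so 3/5.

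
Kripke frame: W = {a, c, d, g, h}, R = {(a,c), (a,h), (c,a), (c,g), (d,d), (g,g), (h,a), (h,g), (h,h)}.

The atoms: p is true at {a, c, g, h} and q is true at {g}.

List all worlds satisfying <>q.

{c, g, h}

a: successors {c, h}; q there: c:F, h:F. ✗
c: successors {a, g}; q there: a:F, g:T. ✓
d: successors {d}; q there: d:F. ✗
g: successors {g}; q there: g:T. ✓
h: successors {a, g, h}; q there: a:F, g:T, h:F. ✓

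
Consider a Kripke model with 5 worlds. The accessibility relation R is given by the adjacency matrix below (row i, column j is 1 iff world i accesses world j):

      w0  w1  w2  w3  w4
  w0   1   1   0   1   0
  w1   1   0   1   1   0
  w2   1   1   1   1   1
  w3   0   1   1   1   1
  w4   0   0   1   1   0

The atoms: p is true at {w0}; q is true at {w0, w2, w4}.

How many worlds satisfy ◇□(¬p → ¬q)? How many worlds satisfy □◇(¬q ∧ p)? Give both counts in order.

3 and 0

For ◇□(¬p → ¬q):
w0: successors {w0, w1, w3}; □(¬p → ¬q) there: w0:T, w1:F, w3:F. ✓
w1: successors {w0, w2, w3}; □(¬p → ¬q) there: w0:T, w2:F, w3:F. ✓
w2: successors {w0, w1, w2, w3, w4}; □(¬p → ¬q) there: w0:T, w1:F, w2:F, w3:F, w4:F. ✓
w3: successors {w1, w2, w3, w4}; □(¬p → ¬q) there: w1:F, w2:F, w3:F, w4:F. ✗
w4: successors {w2, w3}; □(¬p → ¬q) there: w2:F, w3:F. ✗
— 3 worlds.
For □◇(¬q ∧ p):
w0: successors {w0, w1, w3}; ◇(¬q ∧ p) there: w0:F, w1:F, w3:F. ✗
w1: successors {w0, w2, w3}; ◇(¬q ∧ p) there: w0:F, w2:F, w3:F. ✗
w2: successors {w0, w1, w2, w3, w4}; ◇(¬q ∧ p) there: w0:F, w1:F, w2:F, w3:F, w4:F. ✗
w3: successors {w1, w2, w3, w4}; ◇(¬q ∧ p) there: w1:F, w2:F, w3:F, w4:F. ✗
w4: successors {w2, w3}; ◇(¬q ∧ p) there: w2:F, w3:F. ✗
— 0 worlds.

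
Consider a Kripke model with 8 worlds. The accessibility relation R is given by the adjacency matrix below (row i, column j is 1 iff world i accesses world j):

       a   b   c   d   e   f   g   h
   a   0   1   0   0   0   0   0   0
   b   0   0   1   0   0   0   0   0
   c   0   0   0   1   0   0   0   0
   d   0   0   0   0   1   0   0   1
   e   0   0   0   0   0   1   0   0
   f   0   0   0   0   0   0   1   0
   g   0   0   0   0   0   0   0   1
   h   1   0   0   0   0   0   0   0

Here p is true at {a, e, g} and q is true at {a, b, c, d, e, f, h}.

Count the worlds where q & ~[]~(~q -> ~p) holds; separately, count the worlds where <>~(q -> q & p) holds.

For q & ~[]~(~q -> ~p):
a: q is T, ~[]~(~q -> ~p) is T. ✓
b: q is T, ~[]~(~q -> ~p) is T. ✓
c: q is T, ~[]~(~q -> ~p) is T. ✓
d: q is T, ~[]~(~q -> ~p) is T. ✓
e: q is T, ~[]~(~q -> ~p) is T. ✓
f: q is T, ~[]~(~q -> ~p) is F. ✗
g: q is F, ~[]~(~q -> ~p) is T. ✗
h: q is T, ~[]~(~q -> ~p) is T. ✓
— 6 worlds.
For <>~(q -> q & p):
a: successors {b}; ~(q -> q & p) there: b:T. ✓
b: successors {c}; ~(q -> q & p) there: c:T. ✓
c: successors {d}; ~(q -> q & p) there: d:T. ✓
d: successors {e, h}; ~(q -> q & p) there: e:F, h:T. ✓
e: successors {f}; ~(q -> q & p) there: f:T. ✓
f: successors {g}; ~(q -> q & p) there: g:F. ✗
g: successors {h}; ~(q -> q & p) there: h:T. ✓
h: successors {a}; ~(q -> q & p) there: a:F. ✗
— 6 worlds.

6 and 6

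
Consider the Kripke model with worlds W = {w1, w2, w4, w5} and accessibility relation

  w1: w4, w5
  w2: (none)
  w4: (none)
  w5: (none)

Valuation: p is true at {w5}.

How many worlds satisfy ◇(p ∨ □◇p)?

w1: successors {w4, w5}; p ∨ □◇p there: w4:T, w5:T. ✓
w2: no successors, so ◇(p ∨ □◇p) fails. ✗
w4: no successors, so ◇(p ∨ □◇p) fails. ✗
w5: no successors, so ◇(p ∨ □◇p) fails. ✗
Satisfying worlds: {w1}.

1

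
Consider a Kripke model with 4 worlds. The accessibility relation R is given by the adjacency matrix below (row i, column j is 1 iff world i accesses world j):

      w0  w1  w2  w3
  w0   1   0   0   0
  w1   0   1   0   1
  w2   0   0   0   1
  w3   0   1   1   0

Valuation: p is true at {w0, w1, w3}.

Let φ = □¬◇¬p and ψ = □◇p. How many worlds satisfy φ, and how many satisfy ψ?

For □¬◇¬p:
w0: successors {w0}; ¬◇¬p there: w0:T. ✓
w1: successors {w1, w3}; ¬◇¬p there: w1:T, w3:F. ✗
w2: successors {w3}; ¬◇¬p there: w3:F. ✗
w3: successors {w1, w2}; ¬◇¬p there: w1:T, w2:T. ✓
— 2 worlds.
For □◇p:
w0: successors {w0}; ◇p there: w0:T. ✓
w1: successors {w1, w3}; ◇p there: w1:T, w3:T. ✓
w2: successors {w3}; ◇p there: w3:T. ✓
w3: successors {w1, w2}; ◇p there: w1:T, w2:T. ✓
— 4 worlds.

2 and 4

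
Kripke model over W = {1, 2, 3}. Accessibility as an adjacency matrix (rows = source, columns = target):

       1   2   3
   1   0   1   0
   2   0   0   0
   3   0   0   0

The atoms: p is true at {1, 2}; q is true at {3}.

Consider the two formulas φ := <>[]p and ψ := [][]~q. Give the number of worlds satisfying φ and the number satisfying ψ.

For <>[]p:
1: successors {2}; []p there: 2:T. ✓
2: no successors, so <>[]p fails. ✗
3: no successors, so <>[]p fails. ✗
— 1 world.
For [][]~q:
1: successors {2}; []~q there: 2:T. ✓
2: no successors, so [][]~q holds vacuously. ✓
3: no successors, so [][]~q holds vacuously. ✓
— 3 worlds.

1 and 3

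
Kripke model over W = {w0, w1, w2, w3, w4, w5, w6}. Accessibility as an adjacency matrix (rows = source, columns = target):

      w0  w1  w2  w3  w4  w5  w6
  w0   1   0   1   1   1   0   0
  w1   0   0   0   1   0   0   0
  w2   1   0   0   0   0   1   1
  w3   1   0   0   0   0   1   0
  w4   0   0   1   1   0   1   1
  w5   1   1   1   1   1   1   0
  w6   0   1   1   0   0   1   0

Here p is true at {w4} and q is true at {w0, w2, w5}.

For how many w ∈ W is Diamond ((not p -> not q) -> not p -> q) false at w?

w0: successors {w0, w2, w3, w4}; (not p -> not q) -> not p -> q there: w0:T, w2:T, w3:F, w4:T. ✓
w1: successors {w3}; (not p -> not q) -> not p -> q there: w3:F. ✗
w2: successors {w0, w5, w6}; (not p -> not q) -> not p -> q there: w0:T, w5:T, w6:F. ✓
w3: successors {w0, w5}; (not p -> not q) -> not p -> q there: w0:T, w5:T. ✓
w4: successors {w2, w3, w5, w6}; (not p -> not q) -> not p -> q there: w2:T, w3:F, w5:T, w6:F. ✓
w5: successors {w0, w1, w2, w3, w4, w5}; (not p -> not q) -> not p -> q there: w0:T, w1:F, w2:T, w3:F, w4:T, w5:T. ✓
w6: successors {w1, w2, w5}; (not p -> not q) -> not p -> q there: w1:F, w2:T, w5:T. ✓
Satisfying worlds: {w0, w2, w3, w4, w5, w6}.
So Diamond ((not p -> not q) -> not p -> q) fails at the other 1 world.

1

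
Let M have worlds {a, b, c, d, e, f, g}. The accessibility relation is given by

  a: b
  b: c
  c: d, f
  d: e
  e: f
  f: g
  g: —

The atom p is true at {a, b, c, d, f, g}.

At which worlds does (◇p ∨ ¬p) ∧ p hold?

{a, b, c, f}

a: ◇p ∨ ¬p is T, p is T. ✓
b: ◇p ∨ ¬p is T, p is T. ✓
c: ◇p ∨ ¬p is T, p is T. ✓
d: ◇p ∨ ¬p is F, p is T. ✗
e: ◇p ∨ ¬p is T, p is F. ✗
f: ◇p ∨ ¬p is T, p is T. ✓
g: ◇p ∨ ¬p is F, p is T. ✗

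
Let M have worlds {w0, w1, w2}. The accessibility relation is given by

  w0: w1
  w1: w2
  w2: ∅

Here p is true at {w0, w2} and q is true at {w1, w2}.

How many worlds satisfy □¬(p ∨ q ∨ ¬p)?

1

w0: successors {w1}; ¬(p ∨ q ∨ ¬p) there: w1:F. ✗
w1: successors {w2}; ¬(p ∨ q ∨ ¬p) there: w2:F. ✗
w2: no successors, so □¬(p ∨ q ∨ ¬p) holds vacuously. ✓
Satisfying worlds: {w2}.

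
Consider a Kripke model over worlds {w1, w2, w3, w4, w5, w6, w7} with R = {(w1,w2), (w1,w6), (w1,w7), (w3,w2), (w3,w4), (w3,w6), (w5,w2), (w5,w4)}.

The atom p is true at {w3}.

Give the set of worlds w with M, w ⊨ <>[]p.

w1: successors {w2, w6, w7}; []p there: w2:T, w6:T, w7:T. ✓
w2: no successors, so <>[]p fails. ✗
w3: successors {w2, w4, w6}; []p there: w2:T, w4:T, w6:T. ✓
w4: no successors, so <>[]p fails. ✗
w5: successors {w2, w4}; []p there: w2:T, w4:T. ✓
w6: no successors, so <>[]p fails. ✗
w7: no successors, so <>[]p fails. ✗

{w1, w3, w5}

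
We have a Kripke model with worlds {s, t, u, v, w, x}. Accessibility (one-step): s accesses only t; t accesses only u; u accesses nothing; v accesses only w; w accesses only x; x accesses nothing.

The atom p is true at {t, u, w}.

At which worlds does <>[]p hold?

{s, t, w}

s: successors {t}; []p there: t:T. ✓
t: successors {u}; []p there: u:T. ✓
u: no successors, so <>[]p fails. ✗
v: successors {w}; []p there: w:F. ✗
w: successors {x}; []p there: x:T. ✓
x: no successors, so <>[]p fails. ✗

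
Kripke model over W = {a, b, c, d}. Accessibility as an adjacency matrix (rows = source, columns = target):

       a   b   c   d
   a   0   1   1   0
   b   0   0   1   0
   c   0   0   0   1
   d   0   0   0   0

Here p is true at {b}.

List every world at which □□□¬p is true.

a: successors {b, c}; □□¬p there: b:T, c:T. ✓
b: successors {c}; □□¬p there: c:T. ✓
c: successors {d}; □□¬p there: d:T. ✓
d: no successors, so □□□¬p holds vacuously. ✓

{a, b, c, d}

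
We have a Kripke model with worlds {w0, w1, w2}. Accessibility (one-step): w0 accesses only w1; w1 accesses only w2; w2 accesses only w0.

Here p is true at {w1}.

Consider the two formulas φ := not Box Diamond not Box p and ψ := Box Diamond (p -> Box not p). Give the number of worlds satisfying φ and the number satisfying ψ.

1 and 3

For not Box Diamond not Box p:
w0: Box Diamond not Box p is T. ✗
w1: Box Diamond not Box p is F. ✓
w2: Box Diamond not Box p is T. ✗
— 1 world.
For Box Diamond (p -> Box not p):
w0: successors {w1}; Diamond (p -> Box not p) there: w1:T. ✓
w1: successors {w2}; Diamond (p -> Box not p) there: w2:T. ✓
w2: successors {w0}; Diamond (p -> Box not p) there: w0:T. ✓
— 3 worlds.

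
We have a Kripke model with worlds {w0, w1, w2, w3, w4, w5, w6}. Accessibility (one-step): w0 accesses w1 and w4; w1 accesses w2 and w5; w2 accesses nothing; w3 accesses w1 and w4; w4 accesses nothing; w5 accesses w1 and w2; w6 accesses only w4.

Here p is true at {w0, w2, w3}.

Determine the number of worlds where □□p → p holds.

5

w0: □□p is F, p is T. ✓
w1: □□p is F, p is F. ✓
w2: □□p is T, p is T. ✓
w3: □□p is F, p is T. ✓
w4: □□p is T, p is F. ✗
w5: □□p is F, p is F. ✓
w6: □□p is T, p is F. ✗
Satisfying worlds: {w0, w1, w2, w3, w5}.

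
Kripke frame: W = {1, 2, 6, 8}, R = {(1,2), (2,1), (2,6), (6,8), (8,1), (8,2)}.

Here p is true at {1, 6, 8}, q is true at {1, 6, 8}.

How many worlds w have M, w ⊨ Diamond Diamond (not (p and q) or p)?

1: successors {2}; Diamond (not (p and q) or p) there: 2:T. ✓
2: successors {1, 6}; Diamond (not (p and q) or p) there: 1:T, 6:T. ✓
6: successors {8}; Diamond (not (p and q) or p) there: 8:T. ✓
8: successors {1, 2}; Diamond (not (p and q) or p) there: 1:T, 2:T. ✓
Satisfying worlds: {1, 2, 6, 8}.

4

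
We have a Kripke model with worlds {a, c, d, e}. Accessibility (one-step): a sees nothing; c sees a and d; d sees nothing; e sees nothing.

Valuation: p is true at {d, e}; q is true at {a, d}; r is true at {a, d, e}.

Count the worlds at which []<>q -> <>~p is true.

a: []<>q is T, <>~p is F. ✗
c: []<>q is F, <>~p is T. ✓
d: []<>q is T, <>~p is F. ✗
e: []<>q is T, <>~p is F. ✗
Satisfying worlds: {c}.

1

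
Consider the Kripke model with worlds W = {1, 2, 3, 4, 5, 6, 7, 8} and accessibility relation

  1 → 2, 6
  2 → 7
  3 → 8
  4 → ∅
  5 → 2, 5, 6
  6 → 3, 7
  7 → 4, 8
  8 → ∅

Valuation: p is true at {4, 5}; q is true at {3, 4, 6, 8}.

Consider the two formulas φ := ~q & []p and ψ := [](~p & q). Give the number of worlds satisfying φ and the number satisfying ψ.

For ~q & []p:
1: ~q is T, []p is F. ✗
2: ~q is T, []p is F. ✗
3: ~q is F, []p is F. ✗
4: ~q is F, []p is T. ✗
5: ~q is T, []p is F. ✗
6: ~q is F, []p is F. ✗
7: ~q is T, []p is F. ✗
8: ~q is F, []p is T. ✗
— 0 worlds.
For [](~p & q):
1: successors {2, 6}; ~p & q there: 2:F, 6:T. ✗
2: successors {7}; ~p & q there: 7:F. ✗
3: successors {8}; ~p & q there: 8:T. ✓
4: no successors, so [](~p & q) holds vacuously. ✓
5: successors {2, 5, 6}; ~p & q there: 2:F, 5:F, 6:T. ✗
6: successors {3, 7}; ~p & q there: 3:T, 7:F. ✗
7: successors {4, 8}; ~p & q there: 4:F, 8:T. ✗
8: no successors, so [](~p & q) holds vacuously. ✓
— 3 worlds.

0 and 3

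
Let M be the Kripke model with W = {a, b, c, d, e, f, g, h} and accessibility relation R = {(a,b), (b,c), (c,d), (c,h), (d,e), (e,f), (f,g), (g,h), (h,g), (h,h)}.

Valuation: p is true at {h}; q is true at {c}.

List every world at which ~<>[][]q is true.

a: <>[][]q is F. ✓
b: <>[][]q is F. ✓
c: <>[][]q is F. ✓
d: <>[][]q is F. ✓
e: <>[][]q is F. ✓
f: <>[][]q is F. ✓
g: <>[][]q is F. ✓
h: <>[][]q is F. ✓

{a, b, c, d, e, f, g, h}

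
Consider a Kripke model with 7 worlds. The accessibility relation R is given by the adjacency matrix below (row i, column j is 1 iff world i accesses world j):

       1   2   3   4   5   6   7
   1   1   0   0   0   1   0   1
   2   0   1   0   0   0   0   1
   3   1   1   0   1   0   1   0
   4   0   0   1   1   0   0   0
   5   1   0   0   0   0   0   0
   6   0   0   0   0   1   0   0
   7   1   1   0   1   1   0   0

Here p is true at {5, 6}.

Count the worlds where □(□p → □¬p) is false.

1

1: successors {1, 5, 7}; □p → □¬p there: 1:T, 5:T, 7:T. ✓
2: successors {2, 7}; □p → □¬p there: 2:T, 7:T. ✓
3: successors {1, 2, 4, 6}; □p → □¬p there: 1:T, 2:T, 4:T, 6:F. ✗
4: successors {3, 4}; □p → □¬p there: 3:T, 4:T. ✓
5: successors {1}; □p → □¬p there: 1:T. ✓
6: successors {5}; □p → □¬p there: 5:T. ✓
7: successors {1, 2, 4, 5}; □p → □¬p there: 1:T, 2:T, 4:T, 5:T. ✓
Satisfying worlds: {1, 2, 4, 5, 6, 7}.
So □(□p → □¬p) fails at the other 1 world.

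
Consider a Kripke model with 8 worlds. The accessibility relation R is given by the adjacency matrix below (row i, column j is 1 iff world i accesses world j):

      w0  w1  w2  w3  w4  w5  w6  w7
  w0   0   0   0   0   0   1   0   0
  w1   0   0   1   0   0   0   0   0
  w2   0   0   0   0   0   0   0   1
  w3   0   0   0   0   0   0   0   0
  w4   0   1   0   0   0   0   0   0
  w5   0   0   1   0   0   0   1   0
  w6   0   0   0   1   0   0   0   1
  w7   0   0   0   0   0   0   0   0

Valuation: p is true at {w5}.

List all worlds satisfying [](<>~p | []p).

{w0, w1, w2, w3, w4, w5, w6, w7}

w0: successors {w5}; <>~p | []p there: w5:T. ✓
w1: successors {w2}; <>~p | []p there: w2:T. ✓
w2: successors {w7}; <>~p | []p there: w7:T. ✓
w3: no successors, so [](<>~p | []p) holds vacuously. ✓
w4: successors {w1}; <>~p | []p there: w1:T. ✓
w5: successors {w2, w6}; <>~p | []p there: w2:T, w6:T. ✓
w6: successors {w3, w7}; <>~p | []p there: w3:T, w7:T. ✓
w7: no successors, so [](<>~p | []p) holds vacuously. ✓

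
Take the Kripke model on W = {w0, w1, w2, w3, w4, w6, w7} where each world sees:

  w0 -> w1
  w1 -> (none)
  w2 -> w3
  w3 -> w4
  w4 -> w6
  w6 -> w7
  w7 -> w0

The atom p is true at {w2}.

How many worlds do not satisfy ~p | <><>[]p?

w0: ~p is T, <><>[]p is F. ✓
w1: ~p is T, <><>[]p is F. ✓
w2: ~p is F, <><>[]p is F. ✗
w3: ~p is T, <><>[]p is F. ✓
w4: ~p is T, <><>[]p is F. ✓
w6: ~p is T, <><>[]p is F. ✓
w7: ~p is T, <><>[]p is T. ✓
Satisfying worlds: {w0, w1, w3, w4, w6, w7}.
So ~p | <><>[]p fails at the other 1 world.

1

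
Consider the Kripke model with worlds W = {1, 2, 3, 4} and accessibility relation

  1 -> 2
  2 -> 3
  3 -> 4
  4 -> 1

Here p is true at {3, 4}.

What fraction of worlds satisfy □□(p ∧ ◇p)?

1/4

1: successors {2}; □(p ∧ ◇p) there: 2:T. ✓
2: successors {3}; □(p ∧ ◇p) there: 3:F. ✗
3: successors {4}; □(p ∧ ◇p) there: 4:F. ✗
4: successors {1}; □(p ∧ ◇p) there: 1:F. ✗
That's 1 of 4 worlds, so 1/4.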